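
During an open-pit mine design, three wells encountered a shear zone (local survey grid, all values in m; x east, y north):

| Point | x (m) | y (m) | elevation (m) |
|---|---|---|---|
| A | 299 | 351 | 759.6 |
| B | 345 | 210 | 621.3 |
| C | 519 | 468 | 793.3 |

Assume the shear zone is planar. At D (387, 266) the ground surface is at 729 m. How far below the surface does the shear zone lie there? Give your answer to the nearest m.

72 m

Let the plane be z = a·x + b·y + c.
B−A: 46a − 141b = −138.3;  C−A: 220a + 117b = 33.7.
Solving gives a = −0.31398, b = 0.87842.
Then c = 759.6 − a·299 − b·351 = 545.15.
At (387, 266): z_contact = −121.5 + 233.7 + 545.15 = 657.3 m.
Depth below ground = 729 − 657.3 = 72 m.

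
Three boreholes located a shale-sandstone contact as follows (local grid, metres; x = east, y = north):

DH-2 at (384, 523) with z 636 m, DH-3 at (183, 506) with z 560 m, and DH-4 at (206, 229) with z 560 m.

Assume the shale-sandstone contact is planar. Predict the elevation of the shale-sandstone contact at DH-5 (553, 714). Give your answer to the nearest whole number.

705 m

Two edge vectors: DH-2→DH-3 = (-201, -17, -76), DH-2→DH-4 = (-178, -294, -76).
Normal n = (DH-2→DH-3) × (DH-2→DH-4) = (-21052, -1748, 56068).
So ∂z/∂x = −n_x/n_z = 0.37547 and ∂z/∂y = −n_y/n_z = 0.03118.
Intercept c from DH-2: 636 − 144.18 − 16.31 = 475.51.
At (553, 714): z = 207.6 + 22.3 + 475.51 = 705.4 m.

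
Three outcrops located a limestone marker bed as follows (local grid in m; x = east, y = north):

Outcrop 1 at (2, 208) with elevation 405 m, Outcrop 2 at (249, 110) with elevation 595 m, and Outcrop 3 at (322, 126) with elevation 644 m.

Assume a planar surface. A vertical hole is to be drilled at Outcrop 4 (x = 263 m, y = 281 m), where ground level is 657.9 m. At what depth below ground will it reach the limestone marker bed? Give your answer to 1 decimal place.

80.2 m

Let the plane be z = a·x + b·y + c.
Outcrop 2−Outcrop 1: 247a − 98b = 190;  Outcrop 3−Outcrop 1: 320a − 82b = 239.
Solving gives a = 0.70610, b = −0.15910.
Then c = 405 − a·2 − b·208 = 436.68.
At (263, 281): z_contact = 185.71 − 44.71 + 436.68 = 577.68 m.
Depth below ground = 657.9 − 577.68 = 80.2 m.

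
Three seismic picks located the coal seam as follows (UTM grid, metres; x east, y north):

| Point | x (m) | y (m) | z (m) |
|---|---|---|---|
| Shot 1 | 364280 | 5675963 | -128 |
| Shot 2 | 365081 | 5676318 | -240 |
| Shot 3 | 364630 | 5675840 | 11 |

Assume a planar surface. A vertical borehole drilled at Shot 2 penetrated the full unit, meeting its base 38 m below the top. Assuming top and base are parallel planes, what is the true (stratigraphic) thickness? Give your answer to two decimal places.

31.21 m

Let the plane be z = a·x + b·y + c.
Shot 2−Shot 1: 801a + 355b = −112;  Shot 3−Shot 1: 350a − 123b = 139.
Solving gives a = 0.15966, b = −0.67575.
|∇z| = √(a²+b²) = 0.69436, so dip δ = arctan(0.69436) = 34.77°.
True thickness = vertical thickness × cos δ = 38 × cos 34.77° = 31.21 m.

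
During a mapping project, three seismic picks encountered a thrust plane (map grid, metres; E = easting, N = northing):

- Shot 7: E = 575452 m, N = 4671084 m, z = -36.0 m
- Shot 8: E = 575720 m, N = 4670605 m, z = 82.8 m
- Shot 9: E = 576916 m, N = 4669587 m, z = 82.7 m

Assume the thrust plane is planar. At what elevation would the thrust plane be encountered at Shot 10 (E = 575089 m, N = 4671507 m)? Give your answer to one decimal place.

-90.0 m

Let the plane be z = a·E + b·N + c.
Shot 8−Shot 7: 268a − 479b = 118.8;  Shot 9−Shot 7: 1464a − 1497b = 118.7.
Solving gives a = −0.403207025, b = −0.473610611.
Then c = -36 − a·575452 − b·4671084 = 2444265.24.
At (575089, 4671507): z = −231879.9 − 2212475.3 + 2444265.24 = -90.0 m.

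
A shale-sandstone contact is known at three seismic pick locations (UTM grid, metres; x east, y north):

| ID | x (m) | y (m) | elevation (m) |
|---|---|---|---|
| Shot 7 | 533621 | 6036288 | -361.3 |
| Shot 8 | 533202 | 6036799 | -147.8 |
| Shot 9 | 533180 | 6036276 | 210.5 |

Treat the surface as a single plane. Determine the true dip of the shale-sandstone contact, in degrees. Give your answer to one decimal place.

Let the plane be z = a·x + b·y + c.
Shot 8−Shot 7: −419a + 511b = 213.5;  Shot 9−Shot 7: −441a − 12b = 571.8.
Solving gives a = −1.27942, b = −0.63127.
Gradient magnitude |∇z| = √(a² + b²) = √(1.63692 + 0.39850) = 1.42668.
True dip = arctan(1.42668) = 55.0°, dipping toward ENE (azimuth ≈ 064°).

55.0°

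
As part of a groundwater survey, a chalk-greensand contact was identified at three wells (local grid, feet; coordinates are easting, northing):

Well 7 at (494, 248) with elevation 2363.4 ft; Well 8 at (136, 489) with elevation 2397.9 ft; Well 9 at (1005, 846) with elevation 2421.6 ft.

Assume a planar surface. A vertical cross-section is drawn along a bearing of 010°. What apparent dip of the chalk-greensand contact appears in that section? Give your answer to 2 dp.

Two edge vectors: Well 7→Well 8 = (-358, 241, 34.5), Well 7→Well 9 = (511, 598, 58.2).
Normal n = (Well 7→Well 8) × (Well 7→Well 9) = (-6604.8, 38465.1, -337235).
So ∂z/∂easting = −n_x/n_z = −0.01959 and ∂z/∂northing = −n_y/n_z = 0.11406.
Unit vector along 010° is (sin 10°, cos 10°) = (0.1736, 0.9848).
Slope in that direction = a·(0.1736) + b·(0.9848) = 0.10893.
Apparent dip = arctan|0.10893| = 6.22° (true dip is 6.6°, so apparent ≤ true as expected).

6.22°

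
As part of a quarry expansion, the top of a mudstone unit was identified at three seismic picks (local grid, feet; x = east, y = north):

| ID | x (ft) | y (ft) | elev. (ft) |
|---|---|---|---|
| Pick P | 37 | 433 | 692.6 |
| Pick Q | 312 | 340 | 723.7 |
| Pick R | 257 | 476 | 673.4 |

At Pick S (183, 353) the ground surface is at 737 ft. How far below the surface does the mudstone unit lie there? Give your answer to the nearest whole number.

16 ft

Let the plane be z = a·x + b·y + c.
Pick Q−Pick P: 275a − 93b = 31.1;  Pick R−Pick P: 220a + 43b = −19.2.
Solving gives a = −0.01389, b = −0.37547.
Then c = 692.6 − a·37 − b·433 = 855.69.
At (183, 353): z_contact = −2.5 − 132.5 + 855.69 = 720.6 ft.
Depth below ground = 737 − 720.6 = 16 ft.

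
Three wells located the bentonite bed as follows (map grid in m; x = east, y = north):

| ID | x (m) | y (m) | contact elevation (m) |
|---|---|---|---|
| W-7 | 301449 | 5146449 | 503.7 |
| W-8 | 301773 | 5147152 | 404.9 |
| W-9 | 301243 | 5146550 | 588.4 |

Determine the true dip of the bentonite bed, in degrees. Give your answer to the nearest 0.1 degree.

Let the plane be z = a·x + b·y + c.
W-8−W-7: 324a + 703b = −98.8;  W-9−W-7: −206a + 101b = 84.7.
Solving gives a = −0.39159, b = 0.03993.
Gradient magnitude |∇z| = √(a² + b²) = √(0.15334 + 0.00159) = 0.39362.
True dip = arctan(0.39362) = 21.5°, dipping toward E (azimuth ≈ 096°).

21.5°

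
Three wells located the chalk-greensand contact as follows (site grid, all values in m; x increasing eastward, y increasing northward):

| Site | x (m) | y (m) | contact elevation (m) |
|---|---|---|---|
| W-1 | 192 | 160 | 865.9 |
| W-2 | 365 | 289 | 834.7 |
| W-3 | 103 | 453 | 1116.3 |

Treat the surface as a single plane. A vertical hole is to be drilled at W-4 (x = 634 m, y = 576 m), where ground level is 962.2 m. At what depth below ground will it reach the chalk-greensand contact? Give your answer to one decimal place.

119.7 m

Let the plane be z = a·x + b·y + c.
W-2−W-1: 173a + 129b = −31.2;  W-3−W-1: −89a + 293b = 250.4.
Solving gives a = −0.66661, b = 0.65212.
Then c = 865.9 − a·192 − b·160 = 889.55.
At (634, 576): z_contact = −422.63 + 375.62 + 889.55 = 842.54 m.
Depth below ground = 962.2 − 842.54 = 119.7 m.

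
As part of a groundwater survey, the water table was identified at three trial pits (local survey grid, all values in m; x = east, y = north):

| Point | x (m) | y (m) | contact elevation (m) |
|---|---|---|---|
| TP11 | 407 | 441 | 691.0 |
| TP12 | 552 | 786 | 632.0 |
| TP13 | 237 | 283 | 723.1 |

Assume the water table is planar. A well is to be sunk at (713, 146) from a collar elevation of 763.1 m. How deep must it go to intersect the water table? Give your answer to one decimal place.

42.7 m

Two edge vectors: TP11→TP12 = (145, 345, -59), TP11→TP13 = (-170, -158, 32.1).
Normal n = (TP11→TP12) × (TP11→TP13) = (1752.5, 5375.5, 35740).
So ∂z/∂x = −n_x/n_z = −0.04903 and ∂z/∂y = −n_y/n_z = −0.15041.
Intercept c from TP11: 691 + 19.96 + 66.33 = 777.29.
At (713, 146): z_contact = −34.96 − 21.96 + 777.29 = 720.37 m.
Depth below ground = 763.1 − 720.37 = 42.7 m.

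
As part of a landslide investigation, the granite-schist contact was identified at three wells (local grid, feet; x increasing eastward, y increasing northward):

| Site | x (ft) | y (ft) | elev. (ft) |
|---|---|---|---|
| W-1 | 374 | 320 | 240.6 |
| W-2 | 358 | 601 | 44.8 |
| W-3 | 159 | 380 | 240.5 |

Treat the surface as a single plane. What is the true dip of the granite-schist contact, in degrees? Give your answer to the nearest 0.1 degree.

36.3°

Two edge vectors: W-1→W-2 = (-16, 281, -195.8), W-1→W-3 = (-215, 60, -0.1).
Normal n = (W-1→W-2) × (W-1→W-3) = (11719.9, 42095.4, 59455).
So ∂z/∂x = −n_x/n_z = −0.19712 and ∂z/∂y = −n_y/n_z = −0.70802.
Gradient magnitude |∇z| = √(a² + b²) = √(0.03886 + 0.50129) = 0.73495.
True dip = arctan(0.73495) = 36.3°, dipping toward NNE (azimuth ≈ 016°).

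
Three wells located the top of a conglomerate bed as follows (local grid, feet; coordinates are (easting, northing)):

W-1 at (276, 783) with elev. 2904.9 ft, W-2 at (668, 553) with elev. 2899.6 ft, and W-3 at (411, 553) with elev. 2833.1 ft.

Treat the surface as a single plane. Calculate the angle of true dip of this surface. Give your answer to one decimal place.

28.0°

Let the plane be z = a·E + b·N + c.
W-2−W-1: 392a − 230b = −5.3;  W-3−W-1: 135a − 230b = −71.8.
Solving gives a = 0.25875, b = 0.46405.
Gradient magnitude |∇z| = √(a² + b²) = √(0.06695 + 0.21534) = 0.53132.
True dip = arctan(0.53132) = 28.0°, dipping toward SSW (azimuth ≈ 209°).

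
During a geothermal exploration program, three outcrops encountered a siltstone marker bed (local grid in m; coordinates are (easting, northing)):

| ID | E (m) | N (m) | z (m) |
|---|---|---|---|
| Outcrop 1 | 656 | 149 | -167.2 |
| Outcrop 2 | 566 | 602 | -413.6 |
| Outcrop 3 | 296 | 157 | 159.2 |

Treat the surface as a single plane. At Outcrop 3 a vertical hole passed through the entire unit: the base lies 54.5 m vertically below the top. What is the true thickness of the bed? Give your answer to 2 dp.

Two edge vectors: Outcrop 1→Outcrop 2 = (-90, 453, -246.4), Outcrop 1→Outcrop 3 = (-360, 8, 326.4).
Normal n = (Outcrop 1→Outcrop 2) × (Outcrop 1→Outcrop 3) = (149830.4, 118080, 162360).
So ∂z/∂E = −n_x/n_z = −0.92283 and ∂z/∂N = −n_y/n_z = −0.72727.
|∇z| = √(a²+b²) = 1.17496, so dip δ = arctan(1.17496) = 49.60°.
True thickness = vertical thickness × cos δ = 54.5 × cos 49.60° = 35.32 m.

35.32 m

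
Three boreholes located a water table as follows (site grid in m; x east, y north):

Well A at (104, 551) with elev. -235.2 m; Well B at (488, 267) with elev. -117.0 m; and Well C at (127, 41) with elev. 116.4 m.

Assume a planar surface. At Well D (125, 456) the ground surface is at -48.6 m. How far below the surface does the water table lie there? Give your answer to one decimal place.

Let the plane be z = a·x + b·y + c.
Well B−Well A: 384a − 284b = 118.2;  Well C−Well A: 23a − 510b = 351.6.
Solving gives a = −0.20904, b = −0.69884.
Then c = -235.2 − a·104 − b·551 = 171.60.
At (125, 456): z_contact = −26.13 − 318.67 + 171.60 = -173.20 m.
Depth below ground = -48.6 − (-173.20) = 124.6 m.

124.6 m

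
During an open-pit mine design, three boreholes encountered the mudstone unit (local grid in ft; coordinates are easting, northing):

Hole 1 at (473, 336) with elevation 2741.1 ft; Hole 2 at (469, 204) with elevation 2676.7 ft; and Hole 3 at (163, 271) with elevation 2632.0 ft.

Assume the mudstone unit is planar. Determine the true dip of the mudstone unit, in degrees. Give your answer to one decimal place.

Let the plane be z = a·easting + b·northing + c.
Hole 2−Hole 1: −4a − 132b = −64.4;  Hole 3−Hole 1: −310a − 65b = −109.1.
Solving gives a = 0.25123, b = 0.48027.
Gradient magnitude |∇z| = √(a² + b²) = √(0.06312 + 0.23066) = 0.54201.
True dip = arctan(0.54201) = 28.5°, dipping toward SSW (azimuth ≈ 208°).

28.5°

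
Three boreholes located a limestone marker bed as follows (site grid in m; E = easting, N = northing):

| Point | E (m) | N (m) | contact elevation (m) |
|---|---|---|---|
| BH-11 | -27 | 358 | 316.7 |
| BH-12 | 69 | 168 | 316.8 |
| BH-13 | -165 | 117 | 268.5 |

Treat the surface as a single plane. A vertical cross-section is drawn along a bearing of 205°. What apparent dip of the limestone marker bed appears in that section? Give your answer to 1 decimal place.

9.3°

Let the plane be z = a·E + b·N + c.
BH-12−BH-11: 96a − 190b = 0.1;  BH-13−BH-11: −138a − 241b = −48.2.
Solving gives a = 0.18604, b = 0.09347.
Unit vector along 205° is (sin 205°, cos 205°) = (-0.4226, -0.9063).
Slope in that direction = a·(-0.4226) + b·(-0.9063) = −0.16334.
Apparent dip = arctan|0.16334| = 9.3° (true dip is 11.8°, so apparent ≤ true as expected).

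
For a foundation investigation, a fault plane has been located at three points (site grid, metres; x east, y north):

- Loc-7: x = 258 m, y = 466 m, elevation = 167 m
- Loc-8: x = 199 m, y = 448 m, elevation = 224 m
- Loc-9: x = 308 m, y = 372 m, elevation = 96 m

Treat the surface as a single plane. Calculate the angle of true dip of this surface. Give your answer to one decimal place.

46.4°

Let the plane be z = a·x + b·y + c.
Loc-8−Loc-7: −59a − 18b = 57;  Loc-9−Loc-7: 50a − 94b = −71.
Solving gives a = −1.02948, b = 0.20773.
Gradient magnitude |∇z| = √(a² + b²) = √(1.05982 + 0.04315) = 1.05022.
True dip = arctan(1.05022) = 46.4°, dipping toward ESE (azimuth ≈ 101°).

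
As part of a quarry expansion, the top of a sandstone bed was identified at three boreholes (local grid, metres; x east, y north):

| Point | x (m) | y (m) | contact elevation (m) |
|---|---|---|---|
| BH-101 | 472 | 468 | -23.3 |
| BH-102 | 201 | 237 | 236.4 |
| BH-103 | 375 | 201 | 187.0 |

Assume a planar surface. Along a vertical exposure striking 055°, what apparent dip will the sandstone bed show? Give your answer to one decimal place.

Two edge vectors: BH-101→BH-102 = (-271, -231, 259.7), BH-101→BH-103 = (-97, -267, 210.3).
Normal n = (BH-101→BH-102) × (BH-101→BH-103) = (20760.6, 31800.4, 49950).
So ∂z/∂x = −n_x/n_z = −0.41563 and ∂z/∂y = −n_y/n_z = −0.63664.
Unit vector along 055° is (sin 55°, cos 55°) = (0.8192, 0.5736).
Slope in that direction = a·(0.8192) + b·(0.5736) = −0.70563.
Apparent dip = arctan|0.70563| = 35.2° (true dip is 37.2°, so apparent ≤ true as expected).

35.2°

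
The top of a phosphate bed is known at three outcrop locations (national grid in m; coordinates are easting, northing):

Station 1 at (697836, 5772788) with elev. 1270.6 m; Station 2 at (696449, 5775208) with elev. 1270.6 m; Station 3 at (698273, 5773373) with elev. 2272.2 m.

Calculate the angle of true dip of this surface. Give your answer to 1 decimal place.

56.2°

Two edge vectors: Station 1→Station 2 = (-1387, 2420, 0), Station 1→Station 3 = (437, 585, 1001.6).
Normal n = (Station 1→Station 2) × (Station 1→Station 3) = (2423872, 1389219.2, -1868935).
So ∂z/∂easting = −n_x/n_z = 1.29693 and ∂z/∂northing = −n_y/n_z = 0.74332.
Gradient magnitude |∇z| = √(a² + b²) = √(1.68202 + 0.55253) = 1.49484.
True dip = arctan(1.49484) = 56.2°, dipping toward WSW (azimuth ≈ 240°).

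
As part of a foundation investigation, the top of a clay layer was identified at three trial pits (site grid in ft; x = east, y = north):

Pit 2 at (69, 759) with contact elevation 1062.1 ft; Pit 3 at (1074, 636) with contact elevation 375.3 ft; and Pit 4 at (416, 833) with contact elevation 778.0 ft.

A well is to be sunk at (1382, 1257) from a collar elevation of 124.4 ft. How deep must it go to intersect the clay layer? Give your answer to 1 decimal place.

Two edge vectors: Pit 2→Pit 3 = (1005, -123, -686.8), Pit 2→Pit 4 = (347, 74, -284.1).
Normal n = (Pit 2→Pit 3) × (Pit 2→Pit 4) = (85767.5, 47200.9, 117051).
So ∂z/∂x = −n_x/n_z = −0.732736 and ∂z/∂y = −n_y/n_z = −0.403251.
Intercept c from Pit 2: 1062.1 + 50.56 + 306.07 = 1418.73.
At (1382, 1257): z_contact = −1012.64 − 506.89 + 1418.73 = -100.80 ft.
Depth below ground = 124.4 − (-100.80) = 225.2 ft.

225.2 ft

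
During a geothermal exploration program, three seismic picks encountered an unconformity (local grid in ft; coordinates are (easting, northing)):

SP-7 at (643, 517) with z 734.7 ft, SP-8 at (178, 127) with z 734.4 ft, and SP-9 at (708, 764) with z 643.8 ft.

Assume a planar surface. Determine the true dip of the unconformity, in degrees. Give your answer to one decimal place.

Let the plane be z = a·E + b·N + c.
SP-8−SP-7: −465a − 390b = −0.3;  SP-9−SP-7: 65a + 247b = −90.9.
Solving gives a = 0.39691, b = −0.47247.
Gradient magnitude |∇z| = √(a² + b²) = √(0.15753 + 0.22322) = 0.61706.
True dip = arctan(0.61706) = 31.7°, dipping toward NW (azimuth ≈ 320°).

31.7°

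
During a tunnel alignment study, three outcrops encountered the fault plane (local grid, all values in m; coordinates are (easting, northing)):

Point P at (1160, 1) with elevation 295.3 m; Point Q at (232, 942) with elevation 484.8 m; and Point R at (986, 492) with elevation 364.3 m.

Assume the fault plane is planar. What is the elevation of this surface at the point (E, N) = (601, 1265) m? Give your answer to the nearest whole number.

484 m

Let the plane be z = a·E + b·N + c.
Point Q−Point P: −928a + 941b = 189.5;  Point R−Point P: −174a + 491b = 69.
Solving gives a = −0.09631, b = 0.10640.
Then c = 295.3 − a·1160 − b·1 = 406.92.
At (601, 1265): z = −57.9 + 134.6 + 406.92 = 483.6 m.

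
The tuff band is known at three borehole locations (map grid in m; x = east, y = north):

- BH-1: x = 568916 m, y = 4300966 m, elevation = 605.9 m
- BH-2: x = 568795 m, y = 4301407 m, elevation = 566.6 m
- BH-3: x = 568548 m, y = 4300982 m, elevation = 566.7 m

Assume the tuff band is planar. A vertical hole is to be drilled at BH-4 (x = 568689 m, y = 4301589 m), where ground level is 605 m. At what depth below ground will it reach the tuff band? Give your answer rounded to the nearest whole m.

60 m

Let the plane be z = a·x + b·y + c.
BH-2−BH-1: −121a + 441b = −39.3;  BH-3−BH-1: −368a + 16b = −39.2.
Solving gives a = 0.10388645, b = −0.06061165.
Then c = 605.9 − a·568916 − b·4300966 = 202191.90.
At (568689, 4301589): z_contact = 59079.1 − 260726.4 + 202191.90 = 544.6 m.
Depth below ground = 605 − 544.6 = 60 m.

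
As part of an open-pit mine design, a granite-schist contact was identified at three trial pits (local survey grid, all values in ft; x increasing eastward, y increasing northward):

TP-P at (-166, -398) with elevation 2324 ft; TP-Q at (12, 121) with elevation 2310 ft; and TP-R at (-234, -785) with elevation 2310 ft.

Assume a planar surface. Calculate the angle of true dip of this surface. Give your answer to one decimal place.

21.4°

Two edge vectors: TP-P→TP-Q = (178, 519, -14), TP-P→TP-R = (-68, -387, -14).
Normal n = (TP-P→TP-Q) × (TP-P→TP-R) = (-12684, 3444, -33594).
So ∂z/∂x = −n_x/n_z = −0.37757 and ∂z/∂y = −n_y/n_z = 0.10252.
Gradient magnitude |∇z| = √(a² + b²) = √(0.14256 + 0.01051) = 0.39124.
True dip = arctan(0.39124) = 21.4°, dipping toward ESE (azimuth ≈ 105°).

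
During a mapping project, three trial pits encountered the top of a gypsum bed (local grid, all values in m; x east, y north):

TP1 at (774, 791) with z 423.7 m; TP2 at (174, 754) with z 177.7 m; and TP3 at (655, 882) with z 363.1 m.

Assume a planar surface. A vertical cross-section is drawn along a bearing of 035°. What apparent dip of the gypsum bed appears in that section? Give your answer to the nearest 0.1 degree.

8.0°

Two edge vectors: TP1→TP2 = (-600, -37, -246), TP1→TP3 = (-119, 91, -60.6).
Normal n = (TP1→TP2) × (TP1→TP3) = (24628.2, -7086, -59003).
So ∂z/∂x = −n_x/n_z = 0.41741 and ∂z/∂y = −n_y/n_z = −0.12010.
Unit vector along 035° is (sin 35°, cos 35°) = (0.5736, 0.8192).
Slope in that direction = a·(0.5736) + b·(0.8192) = 0.14104.
Apparent dip = arctan|0.14104| = 8.0° (true dip is 23.5°, so apparent ≤ true as expected).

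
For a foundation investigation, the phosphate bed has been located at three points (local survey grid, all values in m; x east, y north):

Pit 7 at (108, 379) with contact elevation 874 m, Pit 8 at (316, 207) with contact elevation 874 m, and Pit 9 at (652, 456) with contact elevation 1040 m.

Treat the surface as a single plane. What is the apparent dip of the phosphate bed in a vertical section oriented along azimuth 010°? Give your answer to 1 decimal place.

19.6°

Let the plane be z = a·x + b·y + c.
Pit 8−Pit 7: 208a − 172b = 0;  Pit 9−Pit 7: 544a + 77b = 166.
Solving gives a = 0.26055, b = 0.31508.
Unit vector along 010° is (sin 10°, cos 10°) = (0.1736, 0.9848).
Slope in that direction = a·(0.1736) + b·(0.9848) = 0.35554.
Apparent dip = arctan|0.35554| = 19.6° (true dip is 22.2°, so apparent ≤ true as expected).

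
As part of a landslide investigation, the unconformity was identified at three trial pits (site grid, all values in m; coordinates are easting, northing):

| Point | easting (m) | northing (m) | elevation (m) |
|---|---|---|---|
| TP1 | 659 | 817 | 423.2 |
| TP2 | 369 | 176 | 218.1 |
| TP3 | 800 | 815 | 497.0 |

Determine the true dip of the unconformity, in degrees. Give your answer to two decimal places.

Let the plane be z = a·easting + b·northing + c.
TP2−TP1: −290a − 641b = −205.1;  TP3−TP1: 141a − 2b = 73.8.
Solving gives a = 0.52458, b = 0.08264.
Gradient magnitude |∇z| = √(a² + b²) = √(0.27518 + 0.00683) = 0.53105.
True dip = arctan(0.53105) = 27.97°, dipping toward W (azimuth ≈ 261°).

27.97°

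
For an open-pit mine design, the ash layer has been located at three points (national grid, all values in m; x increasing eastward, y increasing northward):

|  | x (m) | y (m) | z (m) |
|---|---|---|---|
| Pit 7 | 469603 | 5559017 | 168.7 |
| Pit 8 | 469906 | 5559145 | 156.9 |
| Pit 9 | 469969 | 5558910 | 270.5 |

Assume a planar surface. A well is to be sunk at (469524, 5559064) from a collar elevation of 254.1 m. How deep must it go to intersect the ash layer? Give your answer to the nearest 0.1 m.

Let the plane be z = a·x + b·y + c.
Pit 8−Pit 7: 303a + 128b = −11.8;  Pit 9−Pit 7: 366a − 107b = 101.8.
Solving gives a = 0.148453998, b = −0.443605949.
Then c = 168.7 − a·469603 − b·5559017 = 2396467.27.
At (469524, 5559064): z_contact = 69702.72 − 2466033.86 + 2396467.27 = 136.12 m.
Depth below ground = 254.1 − 136.12 = 118.0 m.

118.0 m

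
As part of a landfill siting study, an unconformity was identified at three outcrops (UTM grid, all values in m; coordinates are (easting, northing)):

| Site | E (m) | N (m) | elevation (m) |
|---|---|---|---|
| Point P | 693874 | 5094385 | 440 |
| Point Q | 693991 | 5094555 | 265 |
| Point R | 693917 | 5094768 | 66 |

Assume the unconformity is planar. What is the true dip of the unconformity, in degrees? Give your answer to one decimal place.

Let the plane be z = a·E + b·N + c.
Point Q−Point P: 117a + 170b = −175;  Point R−Point P: 43a + 383b = −374.
Solving gives a = −0.09186, b = −0.96619.
Gradient magnitude |∇z| = √(a² + b²) = √(0.00844 + 0.93352) = 0.97054.
True dip = arctan(0.97054) = 44.1°, dipping toward N (azimuth ≈ 005°).

44.1°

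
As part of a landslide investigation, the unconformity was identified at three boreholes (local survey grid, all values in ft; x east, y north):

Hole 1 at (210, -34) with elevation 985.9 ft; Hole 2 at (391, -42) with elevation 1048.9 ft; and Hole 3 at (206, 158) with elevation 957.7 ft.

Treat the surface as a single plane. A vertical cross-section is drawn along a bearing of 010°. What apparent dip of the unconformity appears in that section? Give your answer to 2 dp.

Let the plane be z = a·x + b·y + c.
Hole 2−Hole 1: 181a − 8b = 63;  Hole 3−Hole 1: −4a + 192b = −28.2.
Solving gives a = 0.34189, b = −0.13975.
Unit vector along 010° is (sin 10°, cos 10°) = (0.1736, 0.9848).
Slope in that direction = a·(0.1736) + b·(0.9848) = −0.07826.
Apparent dip = arctan|0.07826| = 4.47° (true dip is 20.3°, so apparent ≤ true as expected).

4.47°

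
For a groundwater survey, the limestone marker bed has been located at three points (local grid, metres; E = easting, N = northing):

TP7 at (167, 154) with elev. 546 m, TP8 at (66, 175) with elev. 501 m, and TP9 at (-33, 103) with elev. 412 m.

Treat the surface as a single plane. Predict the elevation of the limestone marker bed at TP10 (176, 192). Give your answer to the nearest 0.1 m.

569.3 m

Two edge vectors: TP7→TP8 = (-101, 21, -45), TP7→TP9 = (-200, -51, -134).
Normal n = (TP7→TP8) × (TP7→TP9) = (-5109, -4534, 9351).
So ∂z/∂E = −n_x/n_z = 0.54636 and ∂z/∂N = −n_y/n_z = 0.48487.
Intercept c from TP7: 546 − 91.24 − 74.67 = 380.09.
At (176, 192): z = 96.2 + 93.1 + 380.09 = 569.3 m.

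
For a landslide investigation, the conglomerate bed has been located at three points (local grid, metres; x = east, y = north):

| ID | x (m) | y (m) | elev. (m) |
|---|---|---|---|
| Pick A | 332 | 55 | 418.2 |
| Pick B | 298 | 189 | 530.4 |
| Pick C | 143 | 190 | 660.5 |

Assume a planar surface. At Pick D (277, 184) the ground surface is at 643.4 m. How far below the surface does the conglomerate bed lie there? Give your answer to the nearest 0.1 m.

Let the plane be z = a·x + b·y + c.
Pick B−Pick A: −34a + 134b = 112.2;  Pick C−Pick A: −189a + 135b = 242.3.
Solving gives a = −0.83532, b = 0.62537.
Then c = 418.2 − a·332 − b·55 = 661.13.
At (277, 184): z_contact = −231.38 + 115.07 + 661.13 = 544.81 m.
Depth below ground = 643.4 − 544.81 = 98.6 m.

98.6 m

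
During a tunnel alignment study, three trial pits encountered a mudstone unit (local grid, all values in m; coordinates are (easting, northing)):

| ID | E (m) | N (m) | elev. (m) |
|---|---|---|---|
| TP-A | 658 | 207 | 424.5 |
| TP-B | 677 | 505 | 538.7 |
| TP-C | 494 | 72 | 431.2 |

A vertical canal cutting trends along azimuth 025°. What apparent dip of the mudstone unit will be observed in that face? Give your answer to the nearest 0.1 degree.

11.9°

Two edge vectors: TP-A→TP-B = (19, 298, 114.2), TP-A→TP-C = (-164, -135, 6.7).
Normal n = (TP-A→TP-B) × (TP-A→TP-C) = (17413.6, -18856.1, 46307).
So ∂z/∂E = −n_x/n_z = −0.37605 and ∂z/∂N = −n_y/n_z = 0.40720.
Unit vector along 025° is (sin 25°, cos 25°) = (0.4226, 0.9063).
Slope in that direction = a·(0.4226) + b·(0.9063) = 0.21012.
Apparent dip = arctan|0.21012| = 11.9° (true dip is 29.0°, so apparent ≤ true as expected).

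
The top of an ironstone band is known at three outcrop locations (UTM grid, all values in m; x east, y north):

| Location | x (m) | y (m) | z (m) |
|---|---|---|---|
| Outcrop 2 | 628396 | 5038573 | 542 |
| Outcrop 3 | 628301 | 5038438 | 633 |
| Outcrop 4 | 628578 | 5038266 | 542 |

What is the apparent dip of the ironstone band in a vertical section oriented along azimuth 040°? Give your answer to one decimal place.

Let the plane be z = a·x + b·y + c.
Outcrop 3−Outcrop 2: −95a − 135b = 91;  Outcrop 4−Outcrop 2: 182a − 307b = 0.
Solving gives a = −0.51990, b = −0.30822.
Unit vector along 040° is (sin 40°, cos 40°) = (0.6428, 0.7660).
Slope in that direction = a·(0.6428) + b·(0.7660) = −0.57029.
Apparent dip = arctan|0.57029| = 29.7° (true dip is 31.1°, so apparent ≤ true as expected).

29.7°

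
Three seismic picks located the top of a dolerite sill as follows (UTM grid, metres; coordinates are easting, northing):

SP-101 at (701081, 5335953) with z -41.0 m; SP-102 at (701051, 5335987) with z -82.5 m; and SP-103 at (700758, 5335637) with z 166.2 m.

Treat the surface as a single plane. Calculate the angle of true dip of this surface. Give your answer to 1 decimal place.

Let the plane be z = a·easting + b·northing + c.
SP-102−SP-101: −30a + 34b = −41.5;  SP-103−SP-101: −323a − 316b = 207.2.
Solving gives a = 0.29661, b = −0.95887.
Gradient magnitude |∇z| = √(a² + b²) = √(0.08798 + 0.91944) = 1.00370.
True dip = arctan(1.00370) = 45.1°, dipping toward NNW (azimuth ≈ 343°).

45.1°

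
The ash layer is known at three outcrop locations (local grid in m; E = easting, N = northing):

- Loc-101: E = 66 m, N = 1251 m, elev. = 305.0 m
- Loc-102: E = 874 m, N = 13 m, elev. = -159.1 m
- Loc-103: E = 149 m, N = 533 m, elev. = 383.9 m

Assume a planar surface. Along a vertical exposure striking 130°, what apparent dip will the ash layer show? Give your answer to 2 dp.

28.98°

Let the plane be z = a·E + b·N + c.
Loc-102−Loc-101: 808a − 1238b = −464.1;  Loc-103−Loc-101: 83a − 718b = 78.9.
Solving gives a = −0.90262, b = −0.21423.
Unit vector along 130° is (sin 130°, cos 130°) = (0.7660, -0.6428).
Slope in that direction = a·(0.7660) + b·(-0.6428) = −0.55374.
Apparent dip = arctan|0.55374| = 28.98° (true dip is 42.9°, so apparent ≤ true as expected).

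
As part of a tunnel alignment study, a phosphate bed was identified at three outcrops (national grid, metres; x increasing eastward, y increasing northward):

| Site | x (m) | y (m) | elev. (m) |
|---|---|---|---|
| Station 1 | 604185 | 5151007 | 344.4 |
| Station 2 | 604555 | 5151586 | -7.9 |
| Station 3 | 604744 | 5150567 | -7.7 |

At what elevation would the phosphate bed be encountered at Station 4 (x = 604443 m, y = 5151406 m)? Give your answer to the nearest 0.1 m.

Two edge vectors: Station 1→Station 2 = (370, 579, -352.3), Station 1→Station 3 = (559, -440, -352.1).
Normal n = (Station 1→Station 2) × (Station 1→Station 3) = (-358877.9, -66658.7, -486461).
So ∂z/∂x = −n_x/n_z = −0.737732110 and ∂z/∂y = −n_y/n_z = −0.137027840.
Intercept c from Station 1: 344.4 + 445726.67 + 705831.36 = 1151902.44.
At (604443, 5151406): z = −445917.0 − 705886.0 + 1151902.44 = 99.4 m.

99.4 m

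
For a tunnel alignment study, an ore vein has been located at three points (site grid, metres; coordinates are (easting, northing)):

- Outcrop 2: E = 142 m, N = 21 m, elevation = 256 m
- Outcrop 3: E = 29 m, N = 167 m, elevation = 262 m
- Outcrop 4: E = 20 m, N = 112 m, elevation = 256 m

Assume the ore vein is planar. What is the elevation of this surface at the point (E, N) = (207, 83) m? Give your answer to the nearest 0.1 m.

266.7 m

Two edge vectors: Outcrop 2→Outcrop 3 = (-113, 146, 6), Outcrop 2→Outcrop 4 = (-122, 91, 0).
Normal n = (Outcrop 2→Outcrop 3) × (Outcrop 2→Outcrop 4) = (-546, -732, 7529).
So ∂z/∂E = −n_x/n_z = 0.07252 and ∂z/∂N = −n_y/n_z = 0.09722.
Intercept c from Outcrop 2: 256 − 10.30 − 2.04 = 243.66.
At (207, 83): z = 15.0 + 8.1 + 243.66 = 266.7 m.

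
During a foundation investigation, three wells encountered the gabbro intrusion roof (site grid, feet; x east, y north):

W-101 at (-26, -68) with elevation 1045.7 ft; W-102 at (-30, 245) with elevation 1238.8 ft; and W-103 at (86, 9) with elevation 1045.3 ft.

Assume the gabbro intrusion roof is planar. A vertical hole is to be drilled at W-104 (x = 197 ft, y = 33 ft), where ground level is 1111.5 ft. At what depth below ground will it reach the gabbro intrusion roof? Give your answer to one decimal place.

98.6 ft

Let the plane be z = a·x + b·y + c.
W-102−W-101: −4a + 313b = 193.1;  W-103−W-101: 112a + 77b = −0.4.
Solving gives a = −0.42399, b = 0.61151.
Then c = 1045.7 − a·-26 − b·-68 = 1076.26.
At (197, 33): z_contact = −83.53 + 20.18 + 1076.26 = 1012.91 ft.
Depth below ground = 1111.5 − 1012.91 = 98.6 ft.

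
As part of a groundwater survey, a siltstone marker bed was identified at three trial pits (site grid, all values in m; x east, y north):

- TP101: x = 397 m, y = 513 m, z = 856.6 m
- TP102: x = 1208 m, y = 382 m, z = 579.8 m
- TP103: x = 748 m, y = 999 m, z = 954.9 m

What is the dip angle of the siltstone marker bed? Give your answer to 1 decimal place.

26.0°

Two edge vectors: TP101→TP102 = (811, -131, -276.8), TP101→TP103 = (351, 486, 98.3).
Normal n = (TP101→TP102) × (TP101→TP103) = (121647.5, -176878.1, 440127).
So ∂z/∂x = −n_x/n_z = −0.27639 and ∂z/∂y = −n_y/n_z = 0.40188.
Gradient magnitude |∇z| = √(a² + b²) = √(0.07639 + 0.16151) = 0.48775.
True dip = arctan(0.48775) = 26.0°, dipping toward SE (azimuth ≈ 145°).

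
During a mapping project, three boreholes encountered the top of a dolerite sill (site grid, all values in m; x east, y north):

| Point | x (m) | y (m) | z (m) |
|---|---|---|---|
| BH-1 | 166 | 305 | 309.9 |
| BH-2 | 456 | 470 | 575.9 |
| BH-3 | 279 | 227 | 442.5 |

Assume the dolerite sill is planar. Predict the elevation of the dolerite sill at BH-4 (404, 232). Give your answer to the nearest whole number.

571 m

Let the plane be z = a·x + b·y + c.
BH-2−BH-1: 290a + 165b = 266;  BH-3−BH-1: 113a − 78b = 132.6.
Solving gives a = 1.03301, b = −0.20347.
Then c = 309.9 − a·166 − b·305 = 200.48.
At (404, 232): z = 417.3 − 47.2 + 200.48 = 570.6 m.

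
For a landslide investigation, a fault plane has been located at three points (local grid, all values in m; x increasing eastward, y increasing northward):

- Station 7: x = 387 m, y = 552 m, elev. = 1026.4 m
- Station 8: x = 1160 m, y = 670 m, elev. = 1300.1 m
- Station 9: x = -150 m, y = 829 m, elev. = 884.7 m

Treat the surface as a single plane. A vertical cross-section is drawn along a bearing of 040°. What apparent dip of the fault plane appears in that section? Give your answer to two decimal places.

Let the plane be z = a·x + b·y + c.
Station 8−Station 7: 773a + 118b = 273.7;  Station 9−Station 7: −537a + 277b = −141.7.
Solving gives a = 0.33348, b = 0.13494.
Unit vector along 040° is (sin 40°, cos 40°) = (0.6428, 0.7660).
Slope in that direction = a·(0.6428) + b·(0.7660) = 0.31772.
Apparent dip = arctan|0.31772| = 17.63° (true dip is 19.8°, so apparent ≤ true as expected).

17.63°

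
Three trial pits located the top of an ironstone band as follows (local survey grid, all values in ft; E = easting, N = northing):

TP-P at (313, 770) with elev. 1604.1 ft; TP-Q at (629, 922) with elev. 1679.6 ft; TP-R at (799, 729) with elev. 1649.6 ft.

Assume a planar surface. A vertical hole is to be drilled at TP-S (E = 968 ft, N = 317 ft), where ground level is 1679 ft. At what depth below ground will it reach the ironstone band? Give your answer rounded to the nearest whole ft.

116 ft

Two edge vectors: TP-P→TP-Q = (316, 152, 75.5), TP-P→TP-R = (486, -41, 45.5).
Normal n = (TP-P→TP-Q) × (TP-P→TP-R) = (10011.5, 22315, -86828).
So ∂z/∂E = −n_x/n_z = 0.11530 and ∂z/∂N = −n_y/n_z = 0.25700.
Intercept c from TP-P: 1604.1 − 36.09 − 197.89 = 1370.12.
At (968, 317): z_contact = 111.6 + 81.5 + 1370.12 = 1563.2 ft.
Depth below ground = 1679 − 1563.2 = 116 ft.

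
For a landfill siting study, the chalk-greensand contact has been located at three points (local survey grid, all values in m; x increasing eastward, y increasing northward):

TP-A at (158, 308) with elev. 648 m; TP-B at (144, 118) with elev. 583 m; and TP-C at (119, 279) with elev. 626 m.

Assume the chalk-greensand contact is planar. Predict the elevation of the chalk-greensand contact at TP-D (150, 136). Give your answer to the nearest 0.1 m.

590.7 m

Let the plane be z = a·x + b·y + c.
TP-B−TP-A: −14a − 190b = −65;  TP-C−TP-A: −39a − 29b = −22.
Solving gives a = 0.32767, b = 0.31796.
Then c = 648 − a·158 − b·308 = 498.30.
At (150, 136): z = 49.2 + 43.2 + 498.30 = 590.7 m.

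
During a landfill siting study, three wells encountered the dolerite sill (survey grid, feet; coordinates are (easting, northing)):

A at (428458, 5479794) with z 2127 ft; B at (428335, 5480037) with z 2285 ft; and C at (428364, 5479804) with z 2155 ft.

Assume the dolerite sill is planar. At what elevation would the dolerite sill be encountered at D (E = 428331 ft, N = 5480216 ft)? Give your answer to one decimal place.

Two edge vectors: A→B = (-123, 243, 158), A→C = (-94, 10, 28).
Normal n = (A→B) × (A→C) = (5224, -11408, 21612).
So ∂z/∂E = −n_x/n_z = −0.241717564 and ∂z/∂N = −n_y/n_z = 0.527854895.
Intercept c from A: 2127 + 103565.82 − 2892536.09 = −2786843.26.
At (428331, 5480216): z = −103535.1 + 2892758.8 − 2786843.26 = 2380.5 ft.

2380.5 ft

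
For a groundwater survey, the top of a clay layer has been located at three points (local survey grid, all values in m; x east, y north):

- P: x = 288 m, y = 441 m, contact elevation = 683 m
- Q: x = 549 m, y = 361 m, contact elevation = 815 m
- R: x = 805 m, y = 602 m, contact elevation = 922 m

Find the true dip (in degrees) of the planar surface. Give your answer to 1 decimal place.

26.1°

Two edge vectors: P→Q = (261, -80, 132), P→R = (517, 161, 239).
Normal n = (P→Q) × (P→R) = (-40372, 5865, 83381).
So ∂z/∂x = −n_x/n_z = 0.48419 and ∂z/∂y = −n_y/n_z = −0.07034.
Gradient magnitude |∇z| = √(a² + b²) = √(0.23444 + 0.00495) = 0.48927.
True dip = arctan(0.48927) = 26.1°, dipping toward W (azimuth ≈ 278°).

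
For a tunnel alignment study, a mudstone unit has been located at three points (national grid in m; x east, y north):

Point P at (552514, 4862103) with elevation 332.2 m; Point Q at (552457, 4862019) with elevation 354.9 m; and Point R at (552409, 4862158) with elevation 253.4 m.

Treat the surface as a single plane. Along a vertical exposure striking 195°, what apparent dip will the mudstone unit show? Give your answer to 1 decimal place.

23.7°

Two edge vectors: Point P→Point Q = (-57, -84, 22.7), Point P→Point R = (-105, 55, -78.8).
Normal n = (Point P→Point Q) × (Point P→Point R) = (5370.7, -6875.1, -11955).
So ∂z/∂x = −n_x/n_z = 0.44924 and ∂z/∂y = −n_y/n_z = −0.57508.
Unit vector along 195° is (sin 195°, cos 195°) = (-0.2588, -0.9659).
Slope in that direction = a·(-0.2588) + b·(-0.9659) = 0.43921.
Apparent dip = arctan|0.43921| = 23.7° (true dip is 36.1°, so apparent ≤ true as expected).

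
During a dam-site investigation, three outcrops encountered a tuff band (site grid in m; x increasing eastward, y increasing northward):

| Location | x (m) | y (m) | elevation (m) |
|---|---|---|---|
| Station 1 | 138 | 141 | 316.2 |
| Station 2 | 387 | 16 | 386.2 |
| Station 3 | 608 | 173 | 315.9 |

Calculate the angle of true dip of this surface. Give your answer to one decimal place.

26.4°

Let the plane be z = a·x + b·y + c.
Station 2−Station 1: 249a − 125b = 70;  Station 3−Station 1: 470a + 32b = −0.3.
Solving gives a = 0.03301, b = −0.49424.
Gradient magnitude |∇z| = √(a² + b²) = √(0.00109 + 0.24427) = 0.49534.
True dip = arctan(0.49534) = 26.4°, dipping toward N (azimuth ≈ 356°).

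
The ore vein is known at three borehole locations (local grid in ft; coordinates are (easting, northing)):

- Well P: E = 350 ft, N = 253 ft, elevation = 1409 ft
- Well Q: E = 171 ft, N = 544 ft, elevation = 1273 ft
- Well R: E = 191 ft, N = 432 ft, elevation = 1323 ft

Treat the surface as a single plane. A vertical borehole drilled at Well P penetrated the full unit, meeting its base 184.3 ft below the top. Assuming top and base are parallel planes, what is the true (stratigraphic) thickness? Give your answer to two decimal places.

168.66 ft

Two edge vectors: Well P→Well Q = (-179, 291, -136), Well P→Well R = (-159, 179, -86).
Normal n = (Well P→Well Q) × (Well P→Well R) = (-682, 6230, 14228).
So ∂z/∂E = −n_x/n_z = 0.04793 and ∂z/∂N = −n_y/n_z = −0.43787.
|∇z| = √(a²+b²) = 0.44048, so dip δ = arctan(0.44048) = 23.77°.
True thickness = vertical thickness × cos δ = 184.3 × cos 23.77° = 168.66 ft.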